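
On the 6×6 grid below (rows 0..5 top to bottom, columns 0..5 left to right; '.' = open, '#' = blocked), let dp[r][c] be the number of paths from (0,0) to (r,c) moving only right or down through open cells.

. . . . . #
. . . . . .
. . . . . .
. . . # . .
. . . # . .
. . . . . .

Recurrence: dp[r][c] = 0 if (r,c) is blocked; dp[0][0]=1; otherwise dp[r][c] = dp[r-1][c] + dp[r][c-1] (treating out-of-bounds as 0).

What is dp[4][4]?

r\c   0   1   2   3   4   5
  0   1   1   1   1   1   0
  1   1   2   3   4   5   5
  2   1   3   6  10  15  20
  3   1   4  10   0  15  35
  4   1   5  15   0  15  50
  5   1   6  21  21  36  86

15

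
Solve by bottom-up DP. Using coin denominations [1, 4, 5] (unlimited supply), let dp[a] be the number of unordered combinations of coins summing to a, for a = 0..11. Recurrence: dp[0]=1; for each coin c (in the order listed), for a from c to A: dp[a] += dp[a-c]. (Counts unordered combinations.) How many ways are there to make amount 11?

6

after  coin     0     1     2     3     4     5     6     7     8     9    10    11
          1     1     1     1     1     1     1     1     1     1     1     1     1
          4     1     1     1     1     2     2     2     2     3     3     3     3
          5     1     1     1     1     2     3     3     3     4     5     6     6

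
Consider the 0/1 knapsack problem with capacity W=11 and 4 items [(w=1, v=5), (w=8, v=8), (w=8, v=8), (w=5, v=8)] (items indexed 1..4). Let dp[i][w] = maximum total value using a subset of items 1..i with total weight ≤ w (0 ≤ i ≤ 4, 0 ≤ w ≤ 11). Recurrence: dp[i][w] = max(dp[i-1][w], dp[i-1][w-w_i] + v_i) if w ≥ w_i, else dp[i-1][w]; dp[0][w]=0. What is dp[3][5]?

i\w   0   1   2   3   4   5   6   7   8   9  10  11
  0   0   0   0   0   0   0   0   0   0   0   0   0
  1   0   5   5   5   5   5   5   5   5   5   5   5
  2   0   5   5   5   5   5   5   5   8  13  13  13
  3   0   5   5   5   5   5   5   5   8  13  13  13
  4   0   5   5   5   5   8  13  13  13  13  13  13

5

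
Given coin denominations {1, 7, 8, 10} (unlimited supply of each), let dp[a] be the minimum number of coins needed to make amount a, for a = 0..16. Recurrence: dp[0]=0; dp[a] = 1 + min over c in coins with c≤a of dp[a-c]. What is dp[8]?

 a  0  1  2  3  4  5  6  7  8  9 10 11 12 13 14 15 16
dp  0  1  2  3  4  5  6  1  1  2  1  2  3  4  2  2  2

1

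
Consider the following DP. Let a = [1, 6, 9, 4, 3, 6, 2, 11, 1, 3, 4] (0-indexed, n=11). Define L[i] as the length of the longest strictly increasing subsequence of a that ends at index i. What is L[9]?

3

   i    0    1    2    3    4    5    6    7    8    9   10
a[i]    1    6    9    4    3    6    2   11    1    3    4
L[i]    1    2    3    2    2    3    2    4    1    3    4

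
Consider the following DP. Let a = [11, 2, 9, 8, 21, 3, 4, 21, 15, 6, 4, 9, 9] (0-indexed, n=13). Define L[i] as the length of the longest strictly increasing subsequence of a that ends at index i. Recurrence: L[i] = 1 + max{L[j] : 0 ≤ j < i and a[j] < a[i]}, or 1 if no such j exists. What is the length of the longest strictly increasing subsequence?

   i    0    1    2    3    4    5    6    7    8    9   10   11   12
a[i]   11    2    9    8   21    3    4   21   15    6    4    9    9
L[i]    1    1    2    2    3    2    3    4    4    4    3    5    5

5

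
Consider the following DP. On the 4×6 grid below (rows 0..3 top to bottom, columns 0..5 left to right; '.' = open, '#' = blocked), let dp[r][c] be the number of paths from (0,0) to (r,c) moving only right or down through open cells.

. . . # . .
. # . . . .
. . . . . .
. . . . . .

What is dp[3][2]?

4

r\c   0   1   2   3   4   5
  0   1   1   1   0   0   0
  1   1   0   1   1   1   1
  2   1   1   2   3   4   5
  3   1   2   4   7  11  16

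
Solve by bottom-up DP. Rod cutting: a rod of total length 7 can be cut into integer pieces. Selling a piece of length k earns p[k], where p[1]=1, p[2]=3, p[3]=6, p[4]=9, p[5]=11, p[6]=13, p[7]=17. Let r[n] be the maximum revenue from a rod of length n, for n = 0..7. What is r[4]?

9

   n    0    1    2    3    4    5    6    7
r[n]    0    1    3    6    9   11   13   17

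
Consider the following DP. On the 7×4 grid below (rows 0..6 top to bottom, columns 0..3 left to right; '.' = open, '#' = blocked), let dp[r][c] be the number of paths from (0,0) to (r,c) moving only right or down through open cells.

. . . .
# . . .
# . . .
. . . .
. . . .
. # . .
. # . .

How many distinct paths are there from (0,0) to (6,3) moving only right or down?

r\c   0   1   2   3
  0   1   1   1   1
  1   0   1   2   3
  2   0   1   3   6
  3   0   1   4  10
  4   0   1   5  15
  5   0   0   5  20
  6   0   0   5  25

25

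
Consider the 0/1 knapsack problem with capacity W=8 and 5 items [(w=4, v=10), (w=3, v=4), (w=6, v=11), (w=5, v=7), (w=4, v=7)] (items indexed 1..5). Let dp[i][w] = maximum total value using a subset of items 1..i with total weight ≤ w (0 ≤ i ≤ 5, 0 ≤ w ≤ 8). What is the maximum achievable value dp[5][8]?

17

i\w   0   1   2   3   4   5   6   7   8
  0   0   0   0   0   0   0   0   0   0
  1   0   0   0   0  10  10  10  10  10
  2   0   0   0   4  10  10  10  14  14
  3   0   0   0   4  10  10  11  14  14
  4   0   0   0   4  10  10  11  14  14
  5   0   0   0   4  10  10  11  14  17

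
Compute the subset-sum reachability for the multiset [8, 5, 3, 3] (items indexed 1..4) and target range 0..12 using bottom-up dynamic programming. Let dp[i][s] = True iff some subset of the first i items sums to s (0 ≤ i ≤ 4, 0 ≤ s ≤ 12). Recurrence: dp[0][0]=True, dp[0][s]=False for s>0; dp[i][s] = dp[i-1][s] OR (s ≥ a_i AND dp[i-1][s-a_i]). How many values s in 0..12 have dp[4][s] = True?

6

i\s   0   1   2   3   4   5   6   7   8   9  10  11  12
  0   T   F   F   F   F   F   F   F   F   F   F   F   F
  1   T   F   F   F   F   F   F   F   T   F   F   F   F
  2   T   F   F   F   F   T   F   F   T   F   F   F   F
  3   T   F   F   T   F   T   F   F   T   F   F   T   F
  4   T   F   F   T   F   T   T   F   T   F   F   T   F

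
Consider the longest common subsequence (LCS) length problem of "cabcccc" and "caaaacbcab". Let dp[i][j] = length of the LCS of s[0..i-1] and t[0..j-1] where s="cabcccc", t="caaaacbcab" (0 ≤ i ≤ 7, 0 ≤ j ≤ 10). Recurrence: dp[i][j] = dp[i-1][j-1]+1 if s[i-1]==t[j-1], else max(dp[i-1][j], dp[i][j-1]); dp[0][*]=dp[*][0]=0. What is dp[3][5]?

2

   ''  c  a  a  a  a  c  b  c  a  b
''  0  0  0  0  0  0  0  0  0  0  0
 c  0  1  1  1  1  1  1  1  1  1  1
 a  0  1  2  2  2  2  2  2  2  2  2
 b  0  1  2  2  2  2  2  3  3  3  3
 c  0  1  2  2  2  2  3  3  4  4  4
 c  0  1  2  2  2  2  3  3  4  4  4
 c  0  1  2  2  2  2  3  3  4  4  4
 c  0  1  2  2  2  2  3  3  4  4  4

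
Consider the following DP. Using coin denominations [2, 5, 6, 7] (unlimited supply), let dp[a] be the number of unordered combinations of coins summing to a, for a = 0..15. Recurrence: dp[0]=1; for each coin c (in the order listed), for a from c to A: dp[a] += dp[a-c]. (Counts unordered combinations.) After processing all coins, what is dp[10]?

3

after  coin     0     1     2     3     4     5     6     7     8     9    10    11    12    13    14    15
          2     1     0     1     0     1     0     1     0     1     0     1     0     1     0     1     0
          5     1     0     1     0     1     1     1     1     1     1     2     1     2     1     2     2
          6     1     0     1     0     1     1     2     1     2     1     3     2     4     2     4     3
          7     1     0     1     0     1     1     2     2     2     2     3     3     5     4     6     5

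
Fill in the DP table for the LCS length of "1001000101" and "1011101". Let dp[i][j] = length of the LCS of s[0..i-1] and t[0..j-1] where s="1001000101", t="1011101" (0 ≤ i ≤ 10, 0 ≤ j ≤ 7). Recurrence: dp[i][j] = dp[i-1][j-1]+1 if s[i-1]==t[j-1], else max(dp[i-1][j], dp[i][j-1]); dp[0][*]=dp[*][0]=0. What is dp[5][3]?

   ''  1  0  1  1  1  0  1
''  0  0  0  0  0  0  0  0
 1  0  1  1  1  1  1  1  1
 0  0  1  2  2  2  2  2  2
 0  0  1  2  2  2  2  3  3
 1  0  1  2  3  3  3  3  4
 0  0  1  2  3  3  3  4  4
 0  0  1  2  3  3  3  4  4
 0  0  1  2  3  3  3  4  4
 1  0  1  2  3  4  4  4  5
 0  0  1  2  3  4  4  5  5
 1  0  1  2  3  4  5  5  6

3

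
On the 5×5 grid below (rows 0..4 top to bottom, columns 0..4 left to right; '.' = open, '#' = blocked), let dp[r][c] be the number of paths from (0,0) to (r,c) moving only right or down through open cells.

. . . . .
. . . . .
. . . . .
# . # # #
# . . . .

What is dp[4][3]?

3

r\c   0   1   2   3   4
  0   1   1   1   1   1
  1   1   2   3   4   5
  2   1   3   6  10  15
  3   0   3   0   0   0
  4   0   3   3   3   3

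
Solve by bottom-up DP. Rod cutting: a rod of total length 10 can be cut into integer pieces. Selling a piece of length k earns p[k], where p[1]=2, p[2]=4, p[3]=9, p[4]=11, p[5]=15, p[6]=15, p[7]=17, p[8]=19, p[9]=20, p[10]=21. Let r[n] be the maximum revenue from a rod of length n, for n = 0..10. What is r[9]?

27

   n    0    1    2    3    4    5    6    7    8    9   10
r[n]    0    2    4    9   11   15   18   20   24   27   30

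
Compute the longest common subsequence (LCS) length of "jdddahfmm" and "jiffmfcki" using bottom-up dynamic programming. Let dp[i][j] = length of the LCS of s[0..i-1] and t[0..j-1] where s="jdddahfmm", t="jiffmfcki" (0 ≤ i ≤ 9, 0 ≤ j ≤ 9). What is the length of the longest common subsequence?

   ''  j  i  f  f  m  f  c  k  i
''  0  0  0  0  0  0  0  0  0  0
 j  0  1  1  1  1  1  1  1  1  1
 d  0  1  1  1  1  1  1  1  1  1
 d  0  1  1  1  1  1  1  1  1  1
 d  0  1  1  1  1  1  1  1  1  1
 a  0  1  1  1  1  1  1  1  1  1
 h  0  1  1  1  1  1  1  1  1  1
 f  0  1  1  2  2  2  2  2  2  2
 m  0  1  1  2  2  3  3  3  3  3
 m  0  1  1  2  2  3  3  3  3  3

3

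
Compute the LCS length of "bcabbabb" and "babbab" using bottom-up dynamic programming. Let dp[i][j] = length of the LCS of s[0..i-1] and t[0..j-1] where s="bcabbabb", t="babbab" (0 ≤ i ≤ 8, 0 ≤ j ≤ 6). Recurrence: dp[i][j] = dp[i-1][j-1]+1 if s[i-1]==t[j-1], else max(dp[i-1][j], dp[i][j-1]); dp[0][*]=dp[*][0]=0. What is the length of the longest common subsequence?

   ''  b  a  b  b  a  b
''  0  0  0  0  0  0  0
 b  0  1  1  1  1  1  1
 c  0  1  1  1  1  1  1
 a  0  1  2  2  2  2  2
 b  0  1  2  3  3  3  3
 b  0  1  2  3  4  4  4
 a  0  1  2  3  4  5  5
 b  0  1  2  3  4  5  6
 b  0  1  2  3  4  5  6

6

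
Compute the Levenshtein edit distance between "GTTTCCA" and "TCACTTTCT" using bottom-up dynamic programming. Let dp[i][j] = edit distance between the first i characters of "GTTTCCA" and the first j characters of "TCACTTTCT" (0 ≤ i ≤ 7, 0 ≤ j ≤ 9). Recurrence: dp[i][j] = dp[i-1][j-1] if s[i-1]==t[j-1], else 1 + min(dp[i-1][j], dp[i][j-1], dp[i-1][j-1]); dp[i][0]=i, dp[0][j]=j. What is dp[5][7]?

   ''  T  C  A  C  T  T  T  C  T
''  0  1  2  3  4  5  6  7  8  9
 G  1  1  2  3  4  5  6  7  8  9
 T  2  1  2  3  4  4  5  6  7  8
 T  3  2  2  3  4  4  4  5  6  7
 T  4  3  3  3  4  4  4  4  5  6
 C  5  4  3  4  3  4  5  5  4  5
 C  6  5  4  4  4  4  5  6  5  5
 A  7  6  5  4  5  5  5  6  6  6

5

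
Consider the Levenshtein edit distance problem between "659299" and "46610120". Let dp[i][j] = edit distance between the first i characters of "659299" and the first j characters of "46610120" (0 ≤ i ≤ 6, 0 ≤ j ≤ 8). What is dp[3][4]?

   ''  4  6  6  1  0  1  2  0
''  0  1  2  3  4  5  6  7  8
 6  1  1  1  2  3  4  5  6  7
 5  2  2  2  2  3  4  5  6  7
 9  3  3  3  3  3  4  5  6  7
 2  4  4  4  4  4  4  5  5  6
 9  5  5  5  5  5  5  5  6  6
 9  6  6  6  6  6  6  6  6  7

3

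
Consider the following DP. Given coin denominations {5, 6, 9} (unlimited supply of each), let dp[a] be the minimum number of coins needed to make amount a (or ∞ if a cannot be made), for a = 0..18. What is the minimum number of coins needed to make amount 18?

 a  0  1  2  3  4  5  6  7  8  9 10 11 12 13 14 15 16 17 18
dp  0  -  -  -  -  1  1  -  -  1  2  2  2  -  2  2  3  3  2
(- denotes ∞ / unreachable)

2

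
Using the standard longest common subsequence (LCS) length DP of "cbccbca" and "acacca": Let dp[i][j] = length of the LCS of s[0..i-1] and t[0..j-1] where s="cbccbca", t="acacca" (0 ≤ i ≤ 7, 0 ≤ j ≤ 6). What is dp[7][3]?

   ''  a  c  a  c  c  a
''  0  0  0  0  0  0  0
 c  0  0  1  1  1  1  1
 b  0  0  1  1  1  1  1
 c  0  0  1  1  2  2  2
 c  0  0  1  1  2  3  3
 b  0  0  1  1  2  3  3
 c  0  0  1  1  2  3  3
 a  0  1  1  2  2  3  4

2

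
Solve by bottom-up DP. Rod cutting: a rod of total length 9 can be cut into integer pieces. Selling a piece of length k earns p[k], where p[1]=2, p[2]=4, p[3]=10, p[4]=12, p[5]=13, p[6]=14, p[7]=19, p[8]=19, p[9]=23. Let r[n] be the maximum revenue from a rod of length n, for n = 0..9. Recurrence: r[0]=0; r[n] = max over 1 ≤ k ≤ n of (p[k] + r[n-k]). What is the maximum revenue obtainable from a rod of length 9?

30

   n    0    1    2    3    4    5    6    7    8    9
r[n]    0    2    4   10   12   14   20   22   24   30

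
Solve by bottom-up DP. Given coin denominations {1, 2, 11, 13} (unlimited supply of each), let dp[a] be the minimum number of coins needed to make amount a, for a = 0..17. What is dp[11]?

1

 a  0  1  2  3  4  5  6  7  8  9 10 11 12 13 14 15 16 17
dp  0  1  1  2  2  3  3  4  4  5  5  1  2  1  2  2  3  3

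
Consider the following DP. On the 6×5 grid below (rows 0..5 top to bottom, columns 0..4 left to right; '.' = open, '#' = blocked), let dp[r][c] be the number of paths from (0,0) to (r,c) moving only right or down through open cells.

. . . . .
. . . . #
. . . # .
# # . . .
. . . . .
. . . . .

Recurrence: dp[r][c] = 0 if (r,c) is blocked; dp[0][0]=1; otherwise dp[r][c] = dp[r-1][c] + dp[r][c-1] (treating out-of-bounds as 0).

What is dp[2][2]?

6

r\c   0   1   2   3   4
  0   1   1   1   1   1
  1   1   2   3   4   0
  2   1   3   6   0   0
  3   0   0   6   6   6
  4   0   0   6  12  18
  5   0   0   6  18  36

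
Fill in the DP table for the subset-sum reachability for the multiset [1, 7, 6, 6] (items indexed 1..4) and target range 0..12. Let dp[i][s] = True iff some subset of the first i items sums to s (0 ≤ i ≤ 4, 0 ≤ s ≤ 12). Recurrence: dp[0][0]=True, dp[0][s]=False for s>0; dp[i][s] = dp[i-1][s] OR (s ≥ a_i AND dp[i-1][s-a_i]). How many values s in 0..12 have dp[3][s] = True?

i\s   0   1   2   3   4   5   6   7   8   9  10  11  12
  0   T   F   F   F   F   F   F   F   F   F   F   F   F
  1   T   T   F   F   F   F   F   F   F   F   F   F   F
  2   T   T   F   F   F   F   F   T   T   F   F   F   F
  3   T   T   F   F   F   F   T   T   T   F   F   F   F
  4   T   T   F   F   F   F   T   T   T   F   F   F   T

5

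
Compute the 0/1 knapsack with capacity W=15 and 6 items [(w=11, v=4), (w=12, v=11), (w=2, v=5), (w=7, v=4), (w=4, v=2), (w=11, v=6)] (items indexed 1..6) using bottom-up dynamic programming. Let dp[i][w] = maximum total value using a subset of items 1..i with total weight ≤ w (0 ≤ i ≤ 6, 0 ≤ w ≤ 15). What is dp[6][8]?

i\w   0   1   2   3   4   5   6   7   8   9  10  11  12  13  14  15
  0   0   0   0   0   0   0   0   0   0   0   0   0   0   0   0   0
  1   0   0   0   0   0   0   0   0   0   0   0   4   4   4   4   4
  2   0   0   0   0   0   0   0   0   0   0   0   4  11  11  11  11
  3   0   0   5   5   5   5   5   5   5   5   5   5  11  11  16  16
  4   0   0   5   5   5   5   5   5   5   9   9   9  11  11  16  16
  5   0   0   5   5   5   5   7   7   7   9   9   9  11  11  16  16
  6   0   0   5   5   5   5   7   7   7   9   9   9  11  11  16  16

7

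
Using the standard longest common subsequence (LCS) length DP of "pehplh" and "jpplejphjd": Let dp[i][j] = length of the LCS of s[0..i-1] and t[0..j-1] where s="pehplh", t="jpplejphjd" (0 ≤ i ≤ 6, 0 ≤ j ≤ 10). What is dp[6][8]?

4

   ''  j  p  p  l  e  j  p  h  j  d
''  0  0  0  0  0  0  0  0  0  0  0
 p  0  0  1  1  1  1  1  1  1  1  1
 e  0  0  1  1  1  2  2  2  2  2  2
 h  0  0  1  1  1  2  2  2  3  3  3
 p  0  0  1  2  2  2  2  3  3  3  3
 l  0  0  1  2  3  3  3  3  3  3  3
 h  0  0  1  2  3  3  3  3  4  4  4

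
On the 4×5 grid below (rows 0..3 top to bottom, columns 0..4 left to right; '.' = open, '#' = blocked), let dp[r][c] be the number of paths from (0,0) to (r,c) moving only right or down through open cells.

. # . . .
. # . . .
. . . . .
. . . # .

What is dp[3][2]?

3

r\c   0   1   2   3   4
  0   1   0   0   0   0
  1   1   0   0   0   0
  2   1   1   1   1   1
  3   1   2   3   0   1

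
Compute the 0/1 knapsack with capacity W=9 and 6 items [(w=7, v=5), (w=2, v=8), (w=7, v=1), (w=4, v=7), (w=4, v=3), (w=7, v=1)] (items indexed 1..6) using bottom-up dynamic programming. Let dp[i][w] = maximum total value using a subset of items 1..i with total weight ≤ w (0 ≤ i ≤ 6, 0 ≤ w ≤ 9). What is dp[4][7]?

15

i\w   0   1   2   3   4   5   6   7   8   9
  0   0   0   0   0   0   0   0   0   0   0
  1   0   0   0   0   0   0   0   5   5   5
  2   0   0   8   8   8   8   8   8   8  13
  3   0   0   8   8   8   8   8   8   8  13
  4   0   0   8   8   8   8  15  15  15  15
  5   0   0   8   8   8   8  15  15  15  15
  6   0   0   8   8   8   8  15  15  15  15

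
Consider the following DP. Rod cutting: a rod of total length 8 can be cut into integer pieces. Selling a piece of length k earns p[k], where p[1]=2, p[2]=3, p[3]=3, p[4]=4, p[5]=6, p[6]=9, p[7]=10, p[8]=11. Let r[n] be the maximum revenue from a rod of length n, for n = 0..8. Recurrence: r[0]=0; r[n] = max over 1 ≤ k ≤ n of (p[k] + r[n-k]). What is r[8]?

16

   n    0    1    2    3    4    5    6    7    8
r[n]    0    2    4    6    8   10   12   14   16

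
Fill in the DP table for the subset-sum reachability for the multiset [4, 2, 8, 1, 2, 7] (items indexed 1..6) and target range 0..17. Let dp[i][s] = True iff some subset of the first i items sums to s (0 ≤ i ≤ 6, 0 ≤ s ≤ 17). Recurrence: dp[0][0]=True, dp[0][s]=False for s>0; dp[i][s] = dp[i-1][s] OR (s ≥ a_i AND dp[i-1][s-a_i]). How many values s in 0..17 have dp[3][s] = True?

i\s   0   1   2   3   4   5   6   7   8   9  10  11  12  13  14  15  16  17
  0   T   F   F   F   F   F   F   F   F   F   F   F   F   F   F   F   F   F
  1   T   F   F   F   T   F   F   F   F   F   F   F   F   F   F   F   F   F
  2   T   F   T   F   T   F   T   F   F   F   F   F   F   F   F   F   F   F
  3   T   F   T   F   T   F   T   F   T   F   T   F   T   F   T   F   F   F
  4   T   T   T   T   T   T   T   T   T   T   T   T   T   T   T   T   F   F
  5   T   T   T   T   T   T   T   T   T   T   T   T   T   T   T   T   T   T
  6   T   T   T   T   T   T   T   T   T   T   T   T   T   T   T   T   T   T

8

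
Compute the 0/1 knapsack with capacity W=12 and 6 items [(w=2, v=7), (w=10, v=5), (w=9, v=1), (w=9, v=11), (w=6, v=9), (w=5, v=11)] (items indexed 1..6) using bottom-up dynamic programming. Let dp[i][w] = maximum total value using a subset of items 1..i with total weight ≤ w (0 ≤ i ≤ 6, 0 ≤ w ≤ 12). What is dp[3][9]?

i\w   0   1   2   3   4   5   6   7   8   9  10  11  12
  0   0   0   0   0   0   0   0   0   0   0   0   0   0
  1   0   0   7   7   7   7   7   7   7   7   7   7   7
  2   0   0   7   7   7   7   7   7   7   7   7   7  12
  3   0   0   7   7   7   7   7   7   7   7   7   8  12
  4   0   0   7   7   7   7   7   7   7  11  11  18  18
  5   0   0   7   7   7   7   9   9  16  16  16  18  18
  6   0   0   7   7   7  11  11  18  18  18  18  20  20

7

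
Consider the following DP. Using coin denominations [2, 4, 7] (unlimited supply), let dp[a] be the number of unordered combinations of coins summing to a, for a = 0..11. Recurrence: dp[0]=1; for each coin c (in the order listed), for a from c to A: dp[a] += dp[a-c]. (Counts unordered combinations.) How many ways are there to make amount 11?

after  coin     0     1     2     3     4     5     6     7     8     9    10    11
          2     1     0     1     0     1     0     1     0     1     0     1     0
          4     1     0     1     0     2     0     2     0     3     0     3     0
          7     1     0     1     0     2     0     2     1     3     1     3     2

2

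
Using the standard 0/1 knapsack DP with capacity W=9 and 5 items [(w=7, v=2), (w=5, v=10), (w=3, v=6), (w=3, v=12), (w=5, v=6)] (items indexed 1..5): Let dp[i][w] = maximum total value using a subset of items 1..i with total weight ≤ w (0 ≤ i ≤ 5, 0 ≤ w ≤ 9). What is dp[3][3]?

i\w   0   1   2   3   4   5   6   7   8   9
  0   0   0   0   0   0   0   0   0   0   0
  1   0   0   0   0   0   0   0   2   2   2
  2   0   0   0   0   0  10  10  10  10  10
  3   0   0   0   6   6  10  10  10  16  16
  4   0   0   0  12  12  12  18  18  22  22
  5   0   0   0  12  12  12  18  18  22  22

6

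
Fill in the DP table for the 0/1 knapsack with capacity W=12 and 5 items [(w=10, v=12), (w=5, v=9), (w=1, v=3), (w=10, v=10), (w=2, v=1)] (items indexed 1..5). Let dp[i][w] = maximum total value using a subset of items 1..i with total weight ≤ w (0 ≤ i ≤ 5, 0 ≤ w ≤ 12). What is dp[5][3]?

4

i\w   0   1   2   3   4   5   6   7   8   9  10  11  12
  0   0   0   0   0   0   0   0   0   0   0   0   0   0
  1   0   0   0   0   0   0   0   0   0   0  12  12  12
  2   0   0   0   0   0   9   9   9   9   9  12  12  12
  3   0   3   3   3   3   9  12  12  12  12  12  15  15
  4   0   3   3   3   3   9  12  12  12  12  12  15  15
  5   0   3   3   4   4   9  12  12  13  13  13  15  15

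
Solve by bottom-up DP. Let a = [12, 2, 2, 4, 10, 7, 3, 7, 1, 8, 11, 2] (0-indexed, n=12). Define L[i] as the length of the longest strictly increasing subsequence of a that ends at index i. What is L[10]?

5

   i    0    1    2    3    4    5    6    7    8    9   10   11
a[i]   12    2    2    4   10    7    3    7    1    8   11    2
L[i]    1    1    1    2    3    3    2    3    1    4    5    2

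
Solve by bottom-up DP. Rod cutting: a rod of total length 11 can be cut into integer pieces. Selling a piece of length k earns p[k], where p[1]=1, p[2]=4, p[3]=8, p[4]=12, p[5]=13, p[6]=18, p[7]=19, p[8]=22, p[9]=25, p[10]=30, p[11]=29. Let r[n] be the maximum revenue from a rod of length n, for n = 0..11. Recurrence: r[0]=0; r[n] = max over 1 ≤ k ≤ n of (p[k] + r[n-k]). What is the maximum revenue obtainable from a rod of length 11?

   n    0    1    2    3    4    5    6    7    8    9   10   11
r[n]    0    1    4    8   12   13   18   20   24   26   30   32

32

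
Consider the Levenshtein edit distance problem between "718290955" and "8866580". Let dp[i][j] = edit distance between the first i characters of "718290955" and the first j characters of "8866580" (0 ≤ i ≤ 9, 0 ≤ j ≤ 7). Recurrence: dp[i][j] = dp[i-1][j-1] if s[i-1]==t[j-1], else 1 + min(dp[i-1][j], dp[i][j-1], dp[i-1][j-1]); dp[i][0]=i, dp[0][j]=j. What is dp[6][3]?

   ''  8  8  6  6  5  8  0
''  0  1  2  3  4  5  6  7
 7  1  1  2  3  4  5  6  7
 1  2  2  2  3  4  5  6  7
 8  3  2  2  3  4  5  5  6
 2  4  3  3  3  4  5  6  6
 9  5  4  4  4  4  5  6  7
 0  6  5  5  5  5  5  6  6
 9  7  6  6  6  6  6  6  7
 5  8  7  7  7  7  6  7  7
 5  9  8  8  8  8  7  7  8

5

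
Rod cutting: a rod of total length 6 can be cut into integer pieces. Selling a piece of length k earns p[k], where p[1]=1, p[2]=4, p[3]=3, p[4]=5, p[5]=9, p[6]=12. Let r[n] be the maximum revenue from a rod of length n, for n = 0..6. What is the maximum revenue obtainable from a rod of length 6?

12

   n    0    1    2    3    4    5    6
r[n]    0    1    4    5    8    9   12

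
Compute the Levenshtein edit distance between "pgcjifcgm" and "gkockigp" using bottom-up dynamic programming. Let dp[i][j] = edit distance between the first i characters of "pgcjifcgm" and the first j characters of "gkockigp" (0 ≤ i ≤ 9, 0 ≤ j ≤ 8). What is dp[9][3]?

8

   ''  g  k  o  c  k  i  g  p
''  0  1  2  3  4  5  6  7  8
 p  1  1  2  3  4  5  6  7  7
 g  2  1  2  3  4  5  6  6  7
 c  3  2  2  3  3  4  5  6  7
 j  4  3  3  3  4  4  5  6  7
 i  5  4  4  4  4  5  4  5  6
 f  6  5  5  5  5  5  5  5  6
 c  7  6  6  6  5  6  6  6  6
 g  8  7  7  7  6  6  7  6  7
 m  9  8  8  8  7  7  7  7  7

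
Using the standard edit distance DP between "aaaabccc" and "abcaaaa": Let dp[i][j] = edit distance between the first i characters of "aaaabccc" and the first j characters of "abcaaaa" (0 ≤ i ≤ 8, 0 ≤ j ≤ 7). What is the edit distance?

6

   ''  a  b  c  a  a  a  a
''  0  1  2  3  4  5  6  7
 a  1  0  1  2  3  4  5  6
 a  2  1  1  2  2  3  4  5
 a  3  2  2  2  2  2  3  4
 a  4  3  3  3  2  2  2  3
 b  5  4  3  4  3  3  3  3
 c  6  5  4  3  4  4  4  4
 c  7  6  5  4  4  5  5  5
 c  8  7  6  5  5  5  6  6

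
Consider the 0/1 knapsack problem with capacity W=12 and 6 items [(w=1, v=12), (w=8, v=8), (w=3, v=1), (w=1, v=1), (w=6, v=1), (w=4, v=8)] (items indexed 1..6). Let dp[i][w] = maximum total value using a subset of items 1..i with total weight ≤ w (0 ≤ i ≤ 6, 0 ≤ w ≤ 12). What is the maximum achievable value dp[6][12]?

i\w   0   1   2   3   4   5   6   7   8   9  10  11  12
  0   0   0   0   0   0   0   0   0   0   0   0   0   0
  1   0  12  12  12  12  12  12  12  12  12  12  12  12
  2   0  12  12  12  12  12  12  12  12  20  20  20  20
  3   0  12  12  12  13  13  13  13  13  20  20  20  21
  4   0  12  13  13  13  14  14  14  14  20  21  21  21
  5   0  12  13  13  13  14  14  14  14  20  21  21  21
  6   0  12  13  13  13  20  21  21  21  22  22  22  22

22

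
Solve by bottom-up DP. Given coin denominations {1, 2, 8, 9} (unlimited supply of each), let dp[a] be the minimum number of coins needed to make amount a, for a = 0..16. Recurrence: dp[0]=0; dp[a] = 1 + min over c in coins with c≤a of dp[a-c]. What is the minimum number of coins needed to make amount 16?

2

 a  0  1  2  3  4  5  6  7  8  9 10 11 12 13 14 15 16
dp  0  1  1  2  2  3  3  4  1  1  2  2  3  3  4  4  2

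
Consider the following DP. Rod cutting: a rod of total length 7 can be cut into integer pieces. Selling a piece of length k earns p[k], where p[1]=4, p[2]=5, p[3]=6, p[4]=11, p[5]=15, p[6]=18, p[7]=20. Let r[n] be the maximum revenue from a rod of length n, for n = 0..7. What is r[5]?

   n    0    1    2    3    4    5    6    7
r[n]    0    4    8   12   16   20   24   28

20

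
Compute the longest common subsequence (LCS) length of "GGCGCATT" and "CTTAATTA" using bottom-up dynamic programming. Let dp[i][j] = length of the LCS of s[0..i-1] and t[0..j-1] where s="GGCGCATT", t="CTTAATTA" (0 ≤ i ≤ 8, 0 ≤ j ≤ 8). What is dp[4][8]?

1

   ''  C  T  T  A  A  T  T  A
''  0  0  0  0  0  0  0  0  0
 G  0  0  0  0  0  0  0  0  0
 G  0  0  0  0  0  0  0  0  0
 C  0  1  1  1  1  1  1  1  1
 G  0  1  1  1  1  1  1  1  1
 C  0  1  1  1  1  1  1  1  1
 A  0  1  1  1  2  2  2  2  2
 T  0  1  2  2  2  2  3  3  3
 T  0  1  2  3  3  3  3  4  4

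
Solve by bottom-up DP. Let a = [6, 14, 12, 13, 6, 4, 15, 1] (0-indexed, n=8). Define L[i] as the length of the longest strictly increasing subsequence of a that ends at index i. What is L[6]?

4

   i    0    1    2    3    4    5    6    7
a[i]    6   14   12   13    6    4   15    1
L[i]    1    2    2    3    1    1    4    1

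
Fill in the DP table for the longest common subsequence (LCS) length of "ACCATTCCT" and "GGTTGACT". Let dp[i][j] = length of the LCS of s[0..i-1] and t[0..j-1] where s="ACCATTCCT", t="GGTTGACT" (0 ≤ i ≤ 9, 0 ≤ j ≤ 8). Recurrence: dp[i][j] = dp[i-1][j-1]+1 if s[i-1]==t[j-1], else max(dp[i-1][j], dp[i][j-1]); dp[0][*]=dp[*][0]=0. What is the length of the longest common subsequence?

4

   ''  G  G  T  T  G  A  C  T
''  0  0  0  0  0  0  0  0  0
 A  0  0  0  0  0  0  1  1  1
 C  0  0  0  0  0  0  1  2  2
 C  0  0  0  0  0  0  1  2  2
 A  0  0  0  0  0  0  1  2  2
 T  0  0  0  1  1  1  1  2  3
 T  0  0  0  1  2  2  2  2  3
 C  0  0  0  1  2  2  2  3  3
 C  0  0  0  1  2  2  2  3  3
 T  0  0  0  1  2  2  2  3  4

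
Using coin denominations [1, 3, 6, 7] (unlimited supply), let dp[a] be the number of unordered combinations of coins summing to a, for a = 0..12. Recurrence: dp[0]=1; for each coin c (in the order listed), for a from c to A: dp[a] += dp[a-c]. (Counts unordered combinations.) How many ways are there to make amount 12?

11

after  coin     0     1     2     3     4     5     6     7     8     9    10    11    12
          1     1     1     1     1     1     1     1     1     1     1     1     1     1
          3     1     1     1     2     2     2     3     3     3     4     4     4     5
          6     1     1     1     2     2     2     4     4     4     6     6     6     9
          7     1     1     1     2     2     2     4     5     5     7     8     8    11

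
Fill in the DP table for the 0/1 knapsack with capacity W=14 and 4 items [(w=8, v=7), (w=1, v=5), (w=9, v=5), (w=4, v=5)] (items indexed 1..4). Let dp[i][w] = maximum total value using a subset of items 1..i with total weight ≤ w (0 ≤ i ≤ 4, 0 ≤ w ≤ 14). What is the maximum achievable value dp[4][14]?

i\w   0   1   2   3   4   5   6   7   8   9  10  11  12  13  14
  0   0   0   0   0   0   0   0   0   0   0   0   0   0   0   0
  1   0   0   0   0   0   0   0   0   7   7   7   7   7   7   7
  2   0   5   5   5   5   5   5   5   7  12  12  12  12  12  12
  3   0   5   5   5   5   5   5   5   7  12  12  12  12  12  12
  4   0   5   5   5   5  10  10  10  10  12  12  12  12  17  17

17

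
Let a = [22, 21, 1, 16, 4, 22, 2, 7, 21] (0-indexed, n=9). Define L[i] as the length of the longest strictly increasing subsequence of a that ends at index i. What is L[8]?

4

   i    0    1    2    3    4    5    6    7    8
a[i]   22   21    1   16    4   22    2    7   21
L[i]    1    1    1    2    2    3    2    3    4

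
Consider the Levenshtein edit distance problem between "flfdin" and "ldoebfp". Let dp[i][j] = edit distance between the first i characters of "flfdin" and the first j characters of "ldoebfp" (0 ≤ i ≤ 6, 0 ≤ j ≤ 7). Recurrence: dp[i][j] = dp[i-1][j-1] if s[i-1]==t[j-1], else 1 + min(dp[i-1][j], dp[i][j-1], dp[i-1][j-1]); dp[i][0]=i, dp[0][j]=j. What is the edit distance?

   ''  l  d  o  e  b  f  p
''  0  1  2  3  4  5  6  7
 f  1  1  2  3  4  5  5  6
 l  2  1  2  3  4  5  6  6
 f  3  2  2  3  4  5  5  6
 d  4  3  2  3  4  5  6  6
 i  5  4  3  3  4  5  6  7
 n  6  5  4  4  4  5  6  7

7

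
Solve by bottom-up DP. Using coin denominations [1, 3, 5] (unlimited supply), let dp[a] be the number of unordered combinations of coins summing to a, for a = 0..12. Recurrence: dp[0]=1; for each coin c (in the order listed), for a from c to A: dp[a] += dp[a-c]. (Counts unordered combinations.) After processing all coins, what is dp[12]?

after  coin     0     1     2     3     4     5     6     7     8     9    10    11    12
          1     1     1     1     1     1     1     1     1     1     1     1     1     1
          3     1     1     1     2     2     2     3     3     3     4     4     4     5
          5     1     1     1     2     2     3     4     4     5     6     7     8     9

9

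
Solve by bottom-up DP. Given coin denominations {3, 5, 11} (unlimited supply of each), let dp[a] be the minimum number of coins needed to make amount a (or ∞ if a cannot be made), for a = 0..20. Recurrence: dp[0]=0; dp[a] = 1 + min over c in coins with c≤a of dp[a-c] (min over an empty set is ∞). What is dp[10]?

 a  0  1  2  3  4  5  6  7  8  9 10 11 12 13 14 15 16 17 18 19 20
dp  0  -  -  1  -  1  2  -  2  3  2  1  4  3  2  3  2  3  4  3  4
(- denotes ∞ / unreachable)

2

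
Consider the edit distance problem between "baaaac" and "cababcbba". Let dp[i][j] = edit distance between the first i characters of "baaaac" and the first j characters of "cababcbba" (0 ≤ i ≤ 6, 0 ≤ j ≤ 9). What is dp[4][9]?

   ''  c  a  b  a  b  c  b  b  a
''  0  1  2  3  4  5  6  7  8  9
 b  1  1  2  2  3  4  5  6  7  8
 a  2  2  1  2  2  3  4  5  6  7
 a  3  3  2  2  2  3  4  5  6  6
 a  4  4  3  3  2  3  4  5  6  6
 a  5  5  4  4  3  3  4  5  6  6
 c  6  5  5  5  4  4  3  4  5  6

6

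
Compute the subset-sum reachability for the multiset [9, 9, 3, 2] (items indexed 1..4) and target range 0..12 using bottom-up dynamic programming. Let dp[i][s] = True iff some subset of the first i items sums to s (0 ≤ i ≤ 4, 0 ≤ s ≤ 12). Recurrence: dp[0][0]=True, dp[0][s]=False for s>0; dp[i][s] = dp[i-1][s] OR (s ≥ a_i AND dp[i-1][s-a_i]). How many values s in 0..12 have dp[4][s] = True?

7

i\s   0   1   2   3   4   5   6   7   8   9  10  11  12
  0   T   F   F   F   F   F   F   F   F   F   F   F   F
  1   T   F   F   F   F   F   F   F   F   T   F   F   F
  2   T   F   F   F   F   F   F   F   F   T   F   F   F
  3   T   F   F   T   F   F   F   F   F   T   F   F   T
  4   T   F   T   T   F   T   F   F   F   T   F   T   T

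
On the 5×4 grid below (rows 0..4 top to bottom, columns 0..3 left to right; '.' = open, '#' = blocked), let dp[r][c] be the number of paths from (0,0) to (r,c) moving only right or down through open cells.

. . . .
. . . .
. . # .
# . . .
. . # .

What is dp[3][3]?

7

r\c   0   1   2   3
  0   1   1   1   1
  1   1   2   3   4
  2   1   3   0   4
  3   0   3   3   7
  4   0   3   0   7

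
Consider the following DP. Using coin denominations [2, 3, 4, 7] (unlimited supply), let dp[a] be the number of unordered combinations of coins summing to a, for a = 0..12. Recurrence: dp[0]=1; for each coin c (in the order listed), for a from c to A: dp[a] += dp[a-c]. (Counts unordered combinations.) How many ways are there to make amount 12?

after  coin     0     1     2     3     4     5     6     7     8     9    10    11    12
          2     1     0     1     0     1     0     1     0     1     0     1     0     1
          3     1     0     1     1     1     1     2     1     2     2     2     2     3
          4     1     0     1     1     2     1     3     2     4     3     5     4     7
          7     1     0     1     1     2     1     3     3     4     4     6     6     8

8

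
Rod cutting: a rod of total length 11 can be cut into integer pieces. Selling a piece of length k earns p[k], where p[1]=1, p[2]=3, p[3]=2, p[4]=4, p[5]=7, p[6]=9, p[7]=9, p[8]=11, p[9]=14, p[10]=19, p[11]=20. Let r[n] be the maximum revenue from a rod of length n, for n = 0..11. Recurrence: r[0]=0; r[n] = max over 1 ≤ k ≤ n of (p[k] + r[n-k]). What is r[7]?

   n    0    1    2    3    4    5    6    7    8    9   10   11
r[n]    0    1    3    4    6    7    9   10   12   14   19   20

10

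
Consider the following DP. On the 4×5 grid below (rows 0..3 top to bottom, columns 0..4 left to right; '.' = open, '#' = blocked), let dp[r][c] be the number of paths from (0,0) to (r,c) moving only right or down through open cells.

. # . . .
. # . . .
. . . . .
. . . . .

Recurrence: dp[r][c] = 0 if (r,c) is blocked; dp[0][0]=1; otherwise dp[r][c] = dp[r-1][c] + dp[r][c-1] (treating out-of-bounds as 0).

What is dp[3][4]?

r\c   0   1   2   3   4
  0   1   0   0   0   0
  1   1   0   0   0   0
  2   1   1   1   1   1
  3   1   2   3   4   5

5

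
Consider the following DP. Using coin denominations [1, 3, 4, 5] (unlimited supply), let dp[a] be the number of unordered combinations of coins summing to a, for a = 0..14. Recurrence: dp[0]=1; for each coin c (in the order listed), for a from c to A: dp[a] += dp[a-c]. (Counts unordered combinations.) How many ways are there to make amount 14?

after  coin     0     1     2     3     4     5     6     7     8     9    10    11    12    13    14
          1     1     1     1     1     1     1     1     1     1     1     1     1     1     1     1
          3     1     1     1     2     2     2     3     3     3     4     4     4     5     5     5
          4     1     1     1     2     3     3     4     5     6     7     8     9    11    12    13
          5     1     1     1     2     3     4     5     6     8    10    12    14    17    20    23

23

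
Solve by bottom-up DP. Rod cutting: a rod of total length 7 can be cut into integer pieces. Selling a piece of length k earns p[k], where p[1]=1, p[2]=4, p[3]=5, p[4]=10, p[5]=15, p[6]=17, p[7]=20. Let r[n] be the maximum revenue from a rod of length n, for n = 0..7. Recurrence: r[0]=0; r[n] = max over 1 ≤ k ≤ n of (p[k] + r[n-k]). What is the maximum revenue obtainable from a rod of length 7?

   n    0    1    2    3    4    5    6    7
r[n]    0    1    4    5   10   15   17   20

20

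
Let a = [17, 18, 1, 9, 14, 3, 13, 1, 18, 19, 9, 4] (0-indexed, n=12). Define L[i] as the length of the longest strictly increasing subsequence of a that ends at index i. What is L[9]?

5

   i    0    1    2    3    4    5    6    7    8    9   10   11
a[i]   17   18    1    9   14    3   13    1   18   19    9    4
L[i]    1    2    1    2    3    2    3    1    4    5    3    3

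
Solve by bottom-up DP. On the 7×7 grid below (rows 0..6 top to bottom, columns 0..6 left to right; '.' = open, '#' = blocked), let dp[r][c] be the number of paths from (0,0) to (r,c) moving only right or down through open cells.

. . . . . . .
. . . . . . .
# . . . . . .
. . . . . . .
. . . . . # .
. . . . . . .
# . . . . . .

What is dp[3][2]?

r\c   0   1   2   3   4   5   6
  0   1   1   1   1   1   1   1
  1   1   2   3   4   5   6   7
  2   0   2   5   9  14  20  27
  3   0   2   7  16  30  50  77
  4   0   2   9  25  55   0  77
  5   0   2  11  36  91  91 168
  6   0   2  13  49 140 231 399

7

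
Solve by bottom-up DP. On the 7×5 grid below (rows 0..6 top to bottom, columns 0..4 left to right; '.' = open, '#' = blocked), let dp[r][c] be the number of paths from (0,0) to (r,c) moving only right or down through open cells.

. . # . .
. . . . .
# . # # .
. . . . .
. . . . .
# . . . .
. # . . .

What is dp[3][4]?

4

r\c   0   1   2   3   4
  0   1   1   0   0   0
  1   1   2   2   2   2
  2   0   2   0   0   2
  3   0   2   2   2   4
  4   0   2   4   6  10
  5   0   2   6  12  22
  6   0   0   6  18  40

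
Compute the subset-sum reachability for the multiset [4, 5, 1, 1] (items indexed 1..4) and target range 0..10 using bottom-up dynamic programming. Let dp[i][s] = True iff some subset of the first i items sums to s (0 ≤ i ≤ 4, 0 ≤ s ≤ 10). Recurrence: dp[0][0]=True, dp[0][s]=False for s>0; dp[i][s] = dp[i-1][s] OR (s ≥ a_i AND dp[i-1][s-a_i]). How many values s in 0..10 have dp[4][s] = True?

i\s   0   1   2   3   4   5   6   7   8   9  10
  0   T   F   F   F   F   F   F   F   F   F   F
  1   T   F   F   F   T   F   F   F   F   F   F
  2   T   F   F   F   T   T   F   F   F   T   F
  3   T   T   F   F   T   T   T   F   F   T   T
  4   T   T   T   F   T   T   T   T   F   T   T

9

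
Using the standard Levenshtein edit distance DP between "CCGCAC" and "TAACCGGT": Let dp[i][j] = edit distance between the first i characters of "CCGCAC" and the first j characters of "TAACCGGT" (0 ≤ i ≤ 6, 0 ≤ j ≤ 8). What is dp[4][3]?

   ''  T  A  A  C  C  G  G  T
''  0  1  2  3  4  5  6  7  8
 C  1  1  2  3  3  4  5  6  7
 C  2  2  2  3  3  3  4  5  6
 G  3  3  3  3  4  4  3  4  5
 C  4  4  4  4  3  4  4  4  5
 A  5  5  4  4  4  4  5  5  5
 C  6  6  5  5  4  4  5  6  6

4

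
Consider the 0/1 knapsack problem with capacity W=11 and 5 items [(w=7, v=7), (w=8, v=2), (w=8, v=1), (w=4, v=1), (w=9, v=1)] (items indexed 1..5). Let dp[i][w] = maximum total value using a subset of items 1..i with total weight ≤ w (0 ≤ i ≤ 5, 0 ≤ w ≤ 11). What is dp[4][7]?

7

i\w   0   1   2   3   4   5   6   7   8   9  10  11
  0   0   0   0   0   0   0   0   0   0   0   0   0
  1   0   0   0   0   0   0   0   7   7   7   7   7
  2   0   0   0   0   0   0   0   7   7   7   7   7
  3   0   0   0   0   0   0   0   7   7   7   7   7
  4   0   0   0   0   1   1   1   7   7   7   7   8
  5   0   0   0   0   1   1   1   7   7   7   7   8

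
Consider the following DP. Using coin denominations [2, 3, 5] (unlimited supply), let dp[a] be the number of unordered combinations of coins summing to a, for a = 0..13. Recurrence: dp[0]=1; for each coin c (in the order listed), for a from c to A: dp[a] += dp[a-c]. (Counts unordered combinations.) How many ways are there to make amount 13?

5

after  coin     0     1     2     3     4     5     6     7     8     9    10    11    12    13
          2     1     0     1     0     1     0     1     0     1     0     1     0     1     0
          3     1     0     1     1     1     1     2     1     2     2     2     2     3     2
          5     1     0     1     1     1     2     2     2     3     3     4     4     5     5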